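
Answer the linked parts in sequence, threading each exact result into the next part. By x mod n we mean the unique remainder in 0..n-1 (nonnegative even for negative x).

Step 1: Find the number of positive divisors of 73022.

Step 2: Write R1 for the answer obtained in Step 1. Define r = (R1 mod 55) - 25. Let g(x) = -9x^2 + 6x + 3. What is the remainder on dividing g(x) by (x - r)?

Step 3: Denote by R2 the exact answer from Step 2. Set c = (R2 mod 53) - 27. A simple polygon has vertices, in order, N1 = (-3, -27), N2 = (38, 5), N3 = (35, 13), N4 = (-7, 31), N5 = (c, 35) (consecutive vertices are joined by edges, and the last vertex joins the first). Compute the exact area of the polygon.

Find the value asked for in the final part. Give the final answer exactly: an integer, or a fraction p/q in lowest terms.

1879

Step 1: 73022 = 2 * 29 * 1259; number of divisors = (1+1) * (1+1) * (1+1) = 8; answer 8
Step 2: R1 = 8; r = -17; remainder = value at the root: -9*(-17)^2 + 6*(-17)^1 + 3 = (-2601) + (-102) + (3) = -2700; answer -2700
Step 3: R2 = -2700; c = -24; cross terms: (-3*5 - 38*-27)=1011, (38*13 - 35*5)=319, (35*31 - -7*13)=1176, (-7*35 - -24*31)=499, (-24*-27 - -3*35)=753; twice the area = |3758| = 3758; area = 1879; answer 1879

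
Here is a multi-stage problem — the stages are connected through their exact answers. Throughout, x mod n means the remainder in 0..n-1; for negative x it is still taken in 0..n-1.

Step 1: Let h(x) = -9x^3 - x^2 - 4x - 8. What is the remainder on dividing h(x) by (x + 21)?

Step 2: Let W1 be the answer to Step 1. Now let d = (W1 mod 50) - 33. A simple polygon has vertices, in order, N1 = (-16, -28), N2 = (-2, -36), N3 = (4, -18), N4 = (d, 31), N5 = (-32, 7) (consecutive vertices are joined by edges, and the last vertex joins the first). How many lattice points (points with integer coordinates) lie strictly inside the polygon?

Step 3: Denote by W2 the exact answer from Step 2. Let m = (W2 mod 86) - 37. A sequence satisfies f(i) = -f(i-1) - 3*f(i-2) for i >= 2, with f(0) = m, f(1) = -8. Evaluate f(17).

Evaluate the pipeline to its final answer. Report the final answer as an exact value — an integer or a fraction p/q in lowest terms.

Step 1: remainder = value at the root: -9*(-21)^3 - 1*(-21)^2 - 4*(-21)^1 - 8 = (83349) + (-441) + (84) + (-8) = 82984; answer 82984
Step 2: W1 = 82984; d = 1; cross terms: (-16*-36 - -2*-28)=520, (-2*-18 - 4*-36)=180, (4*31 - 1*-18)=142, (1*7 - -32*31)=999, (-32*-28 - -16*7)=1008; twice the area = |2849| = 2849; area = 2849/2; boundary points = 2 + 6 + 1 + 3 + 1 = 13; strictly interior points = area - boundary/2 + 1 = 1419; answer 1419
Step 3: W2 = 1419; m = 6; f(2) = -1*(-8) - 3*(6) = -10; iterating: f(2)=-10, f(3)=34, f(4)=-4, f(5)=-98, f(6)=110, f(7)=184, f(8)=-514, f(9)=-38, f(10)=1580, f(11)=-1466, f(12)=-3274, f(13)=7672, f(14)=2150, f(15)=-25166, f(16)=18716, f(17)=56782; answer 56782

56782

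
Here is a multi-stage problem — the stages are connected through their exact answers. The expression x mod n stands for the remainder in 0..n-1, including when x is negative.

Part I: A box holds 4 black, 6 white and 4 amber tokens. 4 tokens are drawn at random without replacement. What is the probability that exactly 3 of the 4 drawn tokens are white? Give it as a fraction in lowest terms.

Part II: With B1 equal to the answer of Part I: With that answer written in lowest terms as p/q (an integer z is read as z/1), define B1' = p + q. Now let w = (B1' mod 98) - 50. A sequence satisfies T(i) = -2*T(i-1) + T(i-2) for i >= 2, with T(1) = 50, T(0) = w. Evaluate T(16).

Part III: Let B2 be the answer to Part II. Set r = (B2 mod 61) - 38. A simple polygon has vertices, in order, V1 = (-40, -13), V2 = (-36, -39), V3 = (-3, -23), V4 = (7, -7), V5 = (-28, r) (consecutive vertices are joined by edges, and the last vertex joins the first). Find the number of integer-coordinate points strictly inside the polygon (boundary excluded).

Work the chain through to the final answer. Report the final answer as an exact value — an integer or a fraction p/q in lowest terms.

Part I: total draws C(14,4) = 1001; favorable C(6,3)*C(8,1) = 160; P = 160/1001; answer 160/1001
Part II: B1 = 160/1001; threaded value p + q = 1161; w = 33; T(2) = -2*(50) + 1*(33) = -67; iterating: T(2)=-67, T(3)=184, T(4)=-435, T(5)=1054, T(6)=-2543, T(7)=6140, T(8)=-14823, T(9)=35786, T(10)=-86395, T(11)=208576, T(12)=-503547, T(13)=1215670, T(14)=-2934887, T(15)=7085444, T(16)=-17105775; answer -17105775
Part III: B2 = -17105775; r = -10; cross terms: (-40*-39 - -36*-13)=1092, (-36*-23 - -3*-39)=711, (-3*-7 - 7*-23)=182, (7*-10 - -28*-7)=-266, (-28*-13 - -40*-10)=-36; twice the area = |1683| = 1683; area = 1683/2; boundary points = 2 + 1 + 2 + 1 + 3 = 9; strictly interior points = area - boundary/2 + 1 = 838; answer 838

838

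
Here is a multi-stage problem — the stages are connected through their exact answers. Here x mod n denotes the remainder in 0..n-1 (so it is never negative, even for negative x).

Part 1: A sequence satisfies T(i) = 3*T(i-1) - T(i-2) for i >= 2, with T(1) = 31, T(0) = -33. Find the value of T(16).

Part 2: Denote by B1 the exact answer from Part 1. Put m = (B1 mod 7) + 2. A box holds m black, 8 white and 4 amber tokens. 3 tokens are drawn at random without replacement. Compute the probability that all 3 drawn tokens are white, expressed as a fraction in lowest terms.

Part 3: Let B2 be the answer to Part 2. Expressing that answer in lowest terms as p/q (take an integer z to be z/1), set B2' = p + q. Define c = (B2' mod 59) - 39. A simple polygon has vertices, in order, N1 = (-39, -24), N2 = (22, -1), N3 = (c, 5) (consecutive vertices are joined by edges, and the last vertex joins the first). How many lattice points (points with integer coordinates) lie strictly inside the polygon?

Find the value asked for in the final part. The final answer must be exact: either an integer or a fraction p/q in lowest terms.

757

Part 1: T(2) = 3*(31) - 1*(-33) = 126; iterating: T(2)=126, T(3)=347, T(4)=915, T(5)=2398, T(6)=6279, T(7)=16439, T(8)=43038, T(9)=112675, T(10)=294987, T(11)=772286, T(12)=2021871, T(13)=5293327, T(14)=13858110, T(15)=36281003, T(16)=94984899; answer 94984899
Part 2: B1 = 94984899; m = 4; total draws C(16,3) = 560; favorable C(8,3) = 56; P = 1/10; answer 1/10
Part 3: B2 = 1/10; threaded value p + q = 11; c = -28; cross terms: (-39*-1 - 22*-24)=567, (22*5 - -28*-1)=82, (-28*-24 - -39*5)=867; twice the area = |1516| = 1516; area = 758; boundary points = 1 + 2 + 1 = 4; strictly interior points = area - boundary/2 + 1 = 757; answer 757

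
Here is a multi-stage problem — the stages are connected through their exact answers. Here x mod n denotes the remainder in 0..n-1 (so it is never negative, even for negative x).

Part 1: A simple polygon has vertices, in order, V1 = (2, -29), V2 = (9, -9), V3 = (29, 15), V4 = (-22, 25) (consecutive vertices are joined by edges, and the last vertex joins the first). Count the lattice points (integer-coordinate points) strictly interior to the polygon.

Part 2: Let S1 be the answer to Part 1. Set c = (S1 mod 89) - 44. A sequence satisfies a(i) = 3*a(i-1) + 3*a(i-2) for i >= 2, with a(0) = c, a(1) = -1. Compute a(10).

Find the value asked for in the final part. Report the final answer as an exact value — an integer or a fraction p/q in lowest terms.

2408859

Part 1: cross terms: (2*-9 - 9*-29)=243, (9*15 - 29*-9)=396, (29*25 - -22*15)=1055, (-22*-29 - 2*25)=588; twice the area = |2282| = 2282; area = 1141; boundary points = 1 + 4 + 1 + 6 = 12; strictly interior points = area - boundary/2 + 1 = 1136; answer 1136
Part 2: S1 = 1136; c = 24; a(2) = 3*(-1) + 3*(24) = 69; iterating: a(2)=69, a(3)=204, a(4)=819, a(5)=3069, a(6)=11664, a(7)=44199, a(8)=167589, a(9)=635364, a(10)=2408859; answer 2408859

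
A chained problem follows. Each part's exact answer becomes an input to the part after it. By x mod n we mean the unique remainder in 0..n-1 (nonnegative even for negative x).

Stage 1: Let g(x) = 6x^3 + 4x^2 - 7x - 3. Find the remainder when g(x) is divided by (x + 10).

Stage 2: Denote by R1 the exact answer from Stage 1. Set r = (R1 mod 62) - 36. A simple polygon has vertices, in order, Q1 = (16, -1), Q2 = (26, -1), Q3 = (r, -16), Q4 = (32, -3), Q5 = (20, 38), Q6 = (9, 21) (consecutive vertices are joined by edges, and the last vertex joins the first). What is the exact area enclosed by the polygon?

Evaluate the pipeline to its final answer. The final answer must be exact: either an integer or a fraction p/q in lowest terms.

Stage 1: remainder = value at the root: 6*(-10)^3 + 4*(-10)^2 - 7*(-10)^1 - 3 = (-6000) + (400) + (70) + (-3) = -5533; answer -5533
Stage 2: R1 = -5533; r = 11; cross terms: (16*-1 - 26*-1)=10, (26*-16 - 11*-1)=-405, (11*-3 - 32*-16)=479, (32*38 - 20*-3)=1276, (20*21 - 9*38)=78, (9*-1 - 16*21)=-345; twice the area = |1093| = 1093; area = 1093/2; answer 1093/2

1093/2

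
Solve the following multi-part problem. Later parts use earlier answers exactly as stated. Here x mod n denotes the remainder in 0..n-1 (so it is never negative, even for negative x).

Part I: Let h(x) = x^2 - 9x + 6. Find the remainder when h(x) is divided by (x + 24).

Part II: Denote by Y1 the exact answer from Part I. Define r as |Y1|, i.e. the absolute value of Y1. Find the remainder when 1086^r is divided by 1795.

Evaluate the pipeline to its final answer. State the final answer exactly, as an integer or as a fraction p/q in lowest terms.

Part I: remainder = value at the root: 1*(-24)^2 - 9*(-24)^1 + 6 = (576) + (216) + (6) = 798; answer 798
Part II: Y1 = 798; r = 798; squarings mod 1795: 1086^1=1086, 1086^2=81, 1086^4=1176, 1086^8=826, 1086^16=176, 1086^32=461, 1086^64=711, 1086^128=1126, 1086^256=606, 1086^512=1056; 1086^798 = 1086^2 * 1086^4 * 1086^8 * 1086^16 * 1086^256 * 1086^512 = 1446 (mod 1795); answer 1446

1446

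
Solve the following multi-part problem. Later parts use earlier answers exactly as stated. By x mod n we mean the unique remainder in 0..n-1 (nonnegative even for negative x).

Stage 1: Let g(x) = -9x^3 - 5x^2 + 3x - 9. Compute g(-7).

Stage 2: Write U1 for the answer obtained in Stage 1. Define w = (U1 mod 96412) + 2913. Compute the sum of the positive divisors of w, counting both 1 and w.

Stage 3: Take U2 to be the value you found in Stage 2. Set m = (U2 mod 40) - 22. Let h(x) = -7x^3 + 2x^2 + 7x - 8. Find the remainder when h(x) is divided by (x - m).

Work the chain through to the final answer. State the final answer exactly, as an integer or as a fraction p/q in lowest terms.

Stage 1: -9*(-7)^3 - 5*(-7)^2 + 3*(-7)^1 - 9 = (3087) + (-245) + (-21) + (-9) = 2812; answer 2812
Stage 2: U1 = 2812; w = 5725; 5725 = 5^2 * 229; sigma = (1 + 5 + 25) * (1 + 229) = 31 * 230 = 7130; answer 7130
Stage 3: U2 = 7130; m = -12; remainder = value at the root: -7*(-12)^3 + 2*(-12)^2 + 7*(-12)^1 - 8 = (12096) + (288) + (-84) + (-8) = 12292; answer 12292

12292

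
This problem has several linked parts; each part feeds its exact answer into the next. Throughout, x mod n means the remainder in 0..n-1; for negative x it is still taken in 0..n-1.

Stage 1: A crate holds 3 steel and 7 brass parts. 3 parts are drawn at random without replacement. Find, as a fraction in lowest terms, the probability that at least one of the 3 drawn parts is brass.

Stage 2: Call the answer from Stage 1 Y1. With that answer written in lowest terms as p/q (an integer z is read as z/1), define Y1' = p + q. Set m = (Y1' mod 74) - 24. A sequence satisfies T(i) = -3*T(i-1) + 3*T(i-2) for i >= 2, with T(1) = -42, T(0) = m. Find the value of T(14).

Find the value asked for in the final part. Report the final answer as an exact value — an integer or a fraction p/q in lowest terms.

Stage 1: total draws C(10,3) = 120; complement C(3,3) = 1; favorable 120 - 1 = 119; P = 119/120; answer 119/120
Stage 2: Y1 = 119/120; threaded value p + q = 239; m = -7; T(2) = -3*(-42) + 3*(-7) = 105; iterating: T(2)=105, T(3)=-441, T(4)=1638, T(5)=-6237, T(6)=23625, T(7)=-89586, T(8)=339633, T(9)=-1287657, T(10)=4881870, T(11)=-18508581, T(12)=70171353, T(13)=-266039802, T(14)=1008633465; answer 1008633465

1008633465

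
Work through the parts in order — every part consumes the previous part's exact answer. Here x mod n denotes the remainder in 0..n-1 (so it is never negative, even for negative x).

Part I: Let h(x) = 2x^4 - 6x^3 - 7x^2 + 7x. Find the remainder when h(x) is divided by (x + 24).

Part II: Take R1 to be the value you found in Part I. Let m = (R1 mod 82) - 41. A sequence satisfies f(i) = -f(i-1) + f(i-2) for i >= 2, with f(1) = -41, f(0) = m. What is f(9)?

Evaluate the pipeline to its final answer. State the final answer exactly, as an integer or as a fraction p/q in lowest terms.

Part I: remainder = value at the root: 2*(-24)^4 - 6*(-24)^3 - 7*(-24)^2 + 7*(-24)^1 = (663552) + (82944) + (-4032) + (-168) = 742296; answer 742296
Part II: R1 = 742296; m = -9; f(2) = -1*(-41) + 1*(-9) = 32; iterating: f(2)=32, f(3)=-73, f(4)=105, f(5)=-178, f(6)=283, f(7)=-461, f(8)=744, f(9)=-1205; answer -1205

-1205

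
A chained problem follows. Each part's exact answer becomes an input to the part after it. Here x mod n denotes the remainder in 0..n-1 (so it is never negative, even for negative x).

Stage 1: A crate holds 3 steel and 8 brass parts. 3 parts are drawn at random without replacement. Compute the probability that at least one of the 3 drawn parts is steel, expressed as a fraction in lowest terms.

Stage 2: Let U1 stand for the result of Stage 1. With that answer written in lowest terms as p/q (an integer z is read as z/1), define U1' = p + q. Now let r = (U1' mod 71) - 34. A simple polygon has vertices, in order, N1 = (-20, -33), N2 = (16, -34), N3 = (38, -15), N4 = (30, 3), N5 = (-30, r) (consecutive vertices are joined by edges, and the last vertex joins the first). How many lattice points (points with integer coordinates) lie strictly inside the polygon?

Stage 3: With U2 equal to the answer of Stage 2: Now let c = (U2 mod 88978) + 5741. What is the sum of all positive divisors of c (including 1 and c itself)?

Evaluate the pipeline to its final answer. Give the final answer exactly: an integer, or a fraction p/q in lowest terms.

Stage 1: total draws C(11,3) = 165; complement C(8,3) = 56; favorable 165 - 56 = 109; P = 109/165; answer 109/165
Stage 2: U1 = 109/165; threaded value p + q = 274; r = 27; cross terms: (-20*-34 - 16*-33)=1208, (16*-15 - 38*-34)=1052, (38*3 - 30*-15)=564, (30*27 - -30*3)=900, (-30*-33 - -20*27)=1530; twice the area = |5254| = 5254; area = 2627; boundary points = 1 + 1 + 2 + 12 + 10 = 26; strictly interior points = area - boundary/2 + 1 = 2615; answer 2615
Stage 3: U2 = 2615; c = 8356; 8356 = 2^2 * 2089; sigma = (1 + 2 + 4) * (1 + 2089) = 7 * 2090 = 14630; answer 14630

14630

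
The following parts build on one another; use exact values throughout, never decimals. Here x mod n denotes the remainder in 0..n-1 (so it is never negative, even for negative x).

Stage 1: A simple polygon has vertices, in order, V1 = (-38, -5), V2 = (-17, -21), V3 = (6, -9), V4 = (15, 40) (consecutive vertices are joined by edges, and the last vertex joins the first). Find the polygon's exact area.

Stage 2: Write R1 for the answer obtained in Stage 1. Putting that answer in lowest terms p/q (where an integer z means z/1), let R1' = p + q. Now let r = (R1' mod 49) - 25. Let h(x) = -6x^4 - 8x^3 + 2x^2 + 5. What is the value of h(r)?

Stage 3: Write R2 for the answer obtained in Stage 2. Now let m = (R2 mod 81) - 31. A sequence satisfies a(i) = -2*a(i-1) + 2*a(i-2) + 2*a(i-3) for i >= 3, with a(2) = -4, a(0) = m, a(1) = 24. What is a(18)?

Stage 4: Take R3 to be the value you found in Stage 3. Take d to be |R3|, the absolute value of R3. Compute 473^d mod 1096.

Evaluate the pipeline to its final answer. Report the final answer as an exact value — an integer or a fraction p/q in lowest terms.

1009

Stage 1: cross terms: (-38*-21 - -17*-5)=713, (-17*-9 - 6*-21)=279, (6*40 - 15*-9)=375, (15*-5 - -38*40)=1445; twice the area = |2812| = 2812; area = 1406; answer 1406
Stage 2: R1 = 1406; threaded value p + q = 1407; r = 10; -6*(10)^4 - 8*(10)^3 + 2*(10)^2 + 5 = (-60000) + (-8000) + (200) + (5) = -67795; answer -67795
Stage 3: R2 = -67795; m = -29; a(3) = -2*(-4) + 2*(24) + 2*(-29) = -2; iterating: a(3)=-2, a(4)=44, a(5)=-100, a(6)=284, a(7)=-680, a(8)=1728, a(9)=-4248, a(10)=10592, a(11)=-26224, a(12)=65136, a(13)=-161536, a(14)=400896, a(15)=-994592, a(16)=2467904, a(17)=-6123200, a(18)=15193024; answer 15193024
Stage 4: R3 = 15193024; d = 15193024; squarings mod 1096: 473^1=473, 473^2=145, 473^4=201, 473^8=945, 473^16=881, 473^32=193, 473^64=1081, 473^128=225, 473^256=209, 473^512=937, 473^1024=73, 473^2048=945, 473^4096=881, 473^8192=193, 473^16384=1081, 473^32768=225, 473^65536=209, 473^131072=937, 473^262144=73, 473^524288=945, 473^1048576=881, 473^2097152=193, 473^4194304=1081, 473^8388608=225; 473^15193024 = 473^64 * 473^128 * 473^256 * 473^512 * 473^4096 * 473^16384 * 473^32768 * 473^65536 * 473^131072 * 473^262144 * 473^2097152 * 473^4194304 * 473^8388608 = 1009 (mod 1096); answer 1009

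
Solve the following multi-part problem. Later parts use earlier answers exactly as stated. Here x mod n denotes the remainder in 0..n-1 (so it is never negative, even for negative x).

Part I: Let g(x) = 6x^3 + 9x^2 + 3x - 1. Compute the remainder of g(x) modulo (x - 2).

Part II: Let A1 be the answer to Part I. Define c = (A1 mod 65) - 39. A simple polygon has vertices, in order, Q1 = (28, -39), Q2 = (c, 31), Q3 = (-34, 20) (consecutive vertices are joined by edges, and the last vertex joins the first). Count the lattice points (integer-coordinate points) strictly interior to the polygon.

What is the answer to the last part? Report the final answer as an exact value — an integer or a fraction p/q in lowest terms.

901

Part I: remainder = value at the root: 6*(2)^3 + 9*(2)^2 + 3*(2)^1 - 1 = (48) + (36) + (6) + (-1) = 89; answer 89
Part II: A1 = 89; c = -15; cross terms: (28*31 - -15*-39)=283, (-15*20 - -34*31)=754, (-34*-39 - 28*20)=766; twice the area = |1803| = 1803; area = 1803/2; boundary points = 1 + 1 + 1 = 3; strictly interior points = area - boundary/2 + 1 = 901; answer 901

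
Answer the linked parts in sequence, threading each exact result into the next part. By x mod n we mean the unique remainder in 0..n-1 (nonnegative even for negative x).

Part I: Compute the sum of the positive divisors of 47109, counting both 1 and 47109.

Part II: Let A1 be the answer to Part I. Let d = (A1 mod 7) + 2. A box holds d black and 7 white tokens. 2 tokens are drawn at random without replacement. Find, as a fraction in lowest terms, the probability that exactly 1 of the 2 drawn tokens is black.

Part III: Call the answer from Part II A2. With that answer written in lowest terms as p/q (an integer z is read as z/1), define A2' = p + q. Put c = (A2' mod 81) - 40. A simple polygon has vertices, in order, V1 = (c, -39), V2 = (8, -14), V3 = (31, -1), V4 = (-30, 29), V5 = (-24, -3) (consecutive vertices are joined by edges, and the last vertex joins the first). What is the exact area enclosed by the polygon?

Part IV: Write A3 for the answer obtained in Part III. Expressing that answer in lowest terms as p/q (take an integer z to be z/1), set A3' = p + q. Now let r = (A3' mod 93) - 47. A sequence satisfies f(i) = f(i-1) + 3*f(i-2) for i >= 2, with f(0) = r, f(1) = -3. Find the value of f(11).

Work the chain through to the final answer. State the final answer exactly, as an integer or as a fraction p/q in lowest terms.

85830

Part I: 47109 = 3 * 41 * 383; sigma = (1 + 3) * (1 + 41) * (1 + 383) = 4 * 42 * 384 = 64512; answer 64512
Part II: A1 = 64512; d = 2; total draws C(9,2) = 36; favorable C(2,1)*C(7,1) = 14; P = 7/18; answer 7/18
Part III: A2 = 7/18; threaded value p + q = 25; c = -15; cross terms: (-15*-14 - 8*-39)=522, (8*-1 - 31*-14)=426, (31*29 - -30*-1)=869, (-30*-3 - -24*29)=786, (-24*-39 - -15*-3)=891; twice the area = |3494| = 3494; area = 1747; answer 1747
Part IV: A3 = 1747; threaded value p + q = 1748; r = 27; f(2) = 1*(-3) + 3*(27) = 78; iterating: f(2)=78, f(3)=69, f(4)=303, f(5)=510, f(6)=1419, f(7)=2949, f(8)=7206, f(9)=16053, f(10)=37671, f(11)=85830; answer 85830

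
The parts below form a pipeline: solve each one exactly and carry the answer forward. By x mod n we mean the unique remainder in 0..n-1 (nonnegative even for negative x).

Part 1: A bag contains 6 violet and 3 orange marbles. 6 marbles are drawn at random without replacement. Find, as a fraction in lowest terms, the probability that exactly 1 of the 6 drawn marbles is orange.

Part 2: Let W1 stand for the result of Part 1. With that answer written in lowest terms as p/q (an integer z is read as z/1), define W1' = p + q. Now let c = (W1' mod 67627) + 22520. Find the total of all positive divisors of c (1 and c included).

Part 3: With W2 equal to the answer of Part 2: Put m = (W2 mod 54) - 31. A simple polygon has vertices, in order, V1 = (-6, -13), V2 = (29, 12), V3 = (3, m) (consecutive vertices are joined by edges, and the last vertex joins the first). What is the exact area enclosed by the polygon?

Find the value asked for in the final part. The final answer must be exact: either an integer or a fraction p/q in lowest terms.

85/2

Part 1: total draws C(9,6) = 84; favorable C(3,1)*C(6,5) = 18; P = 3/14; answer 3/14
Part 2: W1 = 3/14; threaded value p + q = 17; c = 22537; 22537 = 31 * 727; sigma = (1 + 31) * (1 + 727) = 32 * 728 = 23296; answer 23296
Part 3: W2 = 23296; m = -9; cross terms: (-6*12 - 29*-13)=305, (29*-9 - 3*12)=-297, (3*-13 - -6*-9)=-93; twice the area = |-85| = 85; area = 85/2; answer 85/2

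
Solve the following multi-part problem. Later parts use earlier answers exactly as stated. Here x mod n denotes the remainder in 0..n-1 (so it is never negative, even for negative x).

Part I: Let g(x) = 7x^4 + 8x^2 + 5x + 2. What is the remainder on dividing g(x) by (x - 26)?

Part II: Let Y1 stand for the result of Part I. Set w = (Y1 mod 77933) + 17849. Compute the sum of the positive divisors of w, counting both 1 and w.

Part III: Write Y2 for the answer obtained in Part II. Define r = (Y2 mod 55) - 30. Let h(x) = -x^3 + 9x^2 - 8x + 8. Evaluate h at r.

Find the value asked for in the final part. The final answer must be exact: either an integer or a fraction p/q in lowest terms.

68

Part I: remainder = value at the root: 7*(26)^4 + 8*(26)^2 + 5*(26)^1 + 2 = (3198832) + (5408) + (130) + (2) = 3204372; answer 3204372
Part II: Y1 = 3204372; w = 26968; 26968 = 2^3 * 3371; sigma = (1 + 2 + 4 + 8) * (1 + 3371) = 15 * 3372 = 50580; answer 50580
Part III: Y2 = 50580; r = 5; -1*(5)^3 + 9*(5)^2 - 8*(5)^1 + 8 = (-125) + (225) + (-40) + (8) = 68; answer 68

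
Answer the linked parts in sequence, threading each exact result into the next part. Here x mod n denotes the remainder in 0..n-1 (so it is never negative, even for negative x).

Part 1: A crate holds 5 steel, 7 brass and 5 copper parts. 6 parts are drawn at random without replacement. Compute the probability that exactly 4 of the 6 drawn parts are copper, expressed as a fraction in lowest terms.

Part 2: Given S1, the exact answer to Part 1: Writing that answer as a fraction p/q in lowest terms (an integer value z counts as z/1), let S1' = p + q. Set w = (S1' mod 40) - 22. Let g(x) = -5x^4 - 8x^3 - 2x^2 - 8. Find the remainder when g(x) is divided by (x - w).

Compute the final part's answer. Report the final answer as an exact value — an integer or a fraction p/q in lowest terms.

-84103

Part 1: total draws C(17,6) = 12376; favorable C(5,4)*C(12,2) = 330; P = 165/6188; answer 165/6188
Part 2: S1 = 165/6188; threaded value p + q = 6353; w = 11; remainder = value at the root: -5*(11)^4 - 8*(11)^3 - 2*(11)^2 - 8 = (-73205) + (-10648) + (-242) + (-8) = -84103; answer -84103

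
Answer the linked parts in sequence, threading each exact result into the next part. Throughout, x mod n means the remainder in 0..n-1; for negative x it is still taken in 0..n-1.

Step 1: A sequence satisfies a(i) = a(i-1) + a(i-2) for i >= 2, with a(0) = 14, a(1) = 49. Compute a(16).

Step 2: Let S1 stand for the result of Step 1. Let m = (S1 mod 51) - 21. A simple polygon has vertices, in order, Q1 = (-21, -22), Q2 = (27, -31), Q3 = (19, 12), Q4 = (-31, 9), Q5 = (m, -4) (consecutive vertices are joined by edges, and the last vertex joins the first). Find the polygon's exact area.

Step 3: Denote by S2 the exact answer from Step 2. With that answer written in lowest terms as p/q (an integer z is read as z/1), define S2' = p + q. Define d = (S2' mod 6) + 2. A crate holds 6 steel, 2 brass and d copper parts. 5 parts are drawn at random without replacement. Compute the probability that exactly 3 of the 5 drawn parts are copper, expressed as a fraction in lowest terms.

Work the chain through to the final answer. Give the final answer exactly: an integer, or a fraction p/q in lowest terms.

Step 1: a(2) = 1*(49) + 1*(14) = 63; iterating: a(2)=63, a(3)=112, a(4)=175, a(5)=287, a(6)=462, a(7)=749, a(8)=1211, a(9)=1960, a(10)=3171, a(11)=5131, a(12)=8302, a(13)=13433, a(14)=21735, a(15)=35168, a(16)=56903; answer 56903
Step 2: S1 = 56903; m = 17; cross terms: (-21*-31 - 27*-22)=1245, (27*12 - 19*-31)=913, (19*9 - -31*12)=543, (-31*-4 - 17*9)=-29, (17*-22 - -21*-4)=-458; twice the area = |2214| = 2214; area = 1107; answer 1107
Step 3: S2 = 1107; threaded value p + q = 1108; d = 6; total draws C(14,5) = 2002; favorable C(6,3)*C(8,2) = 560; P = 40/143; answer 40/143

40/143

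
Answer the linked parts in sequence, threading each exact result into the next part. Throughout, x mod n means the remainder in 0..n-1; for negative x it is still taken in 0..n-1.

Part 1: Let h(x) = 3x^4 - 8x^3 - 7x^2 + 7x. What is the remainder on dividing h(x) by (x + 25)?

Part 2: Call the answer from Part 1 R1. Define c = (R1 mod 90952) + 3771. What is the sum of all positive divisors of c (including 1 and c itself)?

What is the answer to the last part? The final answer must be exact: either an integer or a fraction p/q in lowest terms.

44144

Part 1: remainder = value at the root: 3*(-25)^4 - 8*(-25)^3 - 7*(-25)^2 + 7*(-25)^1 = (1171875) + (125000) + (-4375) + (-175) = 1292325; answer 1292325
Part 2: R1 = 1292325; c = 22768; 22768 = 2^4 * 1423; sigma = (1 + 2 + 4 + 8 + 16) * (1 + 1423) = 31 * 1424 = 44144; answer 44144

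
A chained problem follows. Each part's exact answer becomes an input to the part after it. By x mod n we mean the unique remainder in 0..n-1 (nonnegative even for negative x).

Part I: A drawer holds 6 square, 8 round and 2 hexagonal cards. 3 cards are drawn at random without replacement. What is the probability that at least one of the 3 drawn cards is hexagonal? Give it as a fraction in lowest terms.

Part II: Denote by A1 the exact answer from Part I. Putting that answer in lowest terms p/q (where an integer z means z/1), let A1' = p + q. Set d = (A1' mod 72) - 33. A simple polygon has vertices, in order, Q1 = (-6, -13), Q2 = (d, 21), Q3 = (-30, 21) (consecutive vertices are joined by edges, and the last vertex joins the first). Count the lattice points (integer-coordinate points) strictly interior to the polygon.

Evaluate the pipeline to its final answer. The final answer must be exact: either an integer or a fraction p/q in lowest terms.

Part I: total draws C(16,3) = 560; complement C(14,3) = 364; favorable 560 - 364 = 196; P = 7/20; answer 7/20
Part II: A1 = 7/20; threaded value p + q = 27; d = -6; cross terms: (-6*21 - -6*-13)=-204, (-6*21 - -30*21)=504, (-30*-13 - -6*21)=516; twice the area = |816| = 816; area = 408; boundary points = 34 + 24 + 2 = 60; strictly interior points = area - boundary/2 + 1 = 379; answer 379

379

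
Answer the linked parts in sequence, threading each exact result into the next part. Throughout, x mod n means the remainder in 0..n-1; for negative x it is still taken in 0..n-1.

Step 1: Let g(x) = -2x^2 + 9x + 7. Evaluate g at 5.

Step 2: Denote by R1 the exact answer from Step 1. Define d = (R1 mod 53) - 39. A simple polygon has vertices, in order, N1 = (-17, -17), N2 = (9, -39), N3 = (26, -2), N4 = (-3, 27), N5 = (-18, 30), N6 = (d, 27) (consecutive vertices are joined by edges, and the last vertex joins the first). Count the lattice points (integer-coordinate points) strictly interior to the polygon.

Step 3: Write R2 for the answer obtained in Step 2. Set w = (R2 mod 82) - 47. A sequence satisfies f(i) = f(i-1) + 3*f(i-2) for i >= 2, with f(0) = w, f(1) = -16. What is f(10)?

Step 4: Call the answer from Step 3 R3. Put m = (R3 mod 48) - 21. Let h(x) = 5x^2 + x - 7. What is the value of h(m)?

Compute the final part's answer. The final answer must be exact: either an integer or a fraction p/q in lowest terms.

609

Step 1: -2*(5)^2 + 9*(5)^1 + 7 = (-50) + (45) + (7) = 2; answer 2
Step 2: R1 = 2; d = -37; cross terms: (-17*-39 - 9*-17)=816, (9*-2 - 26*-39)=996, (26*27 - -3*-2)=696, (-3*30 - -18*27)=396, (-18*27 - -37*30)=624, (-37*-17 - -17*27)=1088; twice the area = |4616| = 4616; area = 2308; boundary points = 2 + 1 + 29 + 3 + 1 + 4 = 40; strictly interior points = area - boundary/2 + 1 = 2289; answer 2289
Step 3: R2 = 2289; w = 28; f(2) = 1*(-16) + 3*(28) = 68; iterating: f(2)=68, f(3)=20, f(4)=224, f(5)=284, f(6)=956, f(7)=1808, f(8)=4676, f(9)=10100, f(10)=24128; answer 24128
Step 4: R3 = 24128; m = 11; 5*(11)^2 + 1*(11)^1 - 7 = (605) + (11) + (-7) = 609; answer 609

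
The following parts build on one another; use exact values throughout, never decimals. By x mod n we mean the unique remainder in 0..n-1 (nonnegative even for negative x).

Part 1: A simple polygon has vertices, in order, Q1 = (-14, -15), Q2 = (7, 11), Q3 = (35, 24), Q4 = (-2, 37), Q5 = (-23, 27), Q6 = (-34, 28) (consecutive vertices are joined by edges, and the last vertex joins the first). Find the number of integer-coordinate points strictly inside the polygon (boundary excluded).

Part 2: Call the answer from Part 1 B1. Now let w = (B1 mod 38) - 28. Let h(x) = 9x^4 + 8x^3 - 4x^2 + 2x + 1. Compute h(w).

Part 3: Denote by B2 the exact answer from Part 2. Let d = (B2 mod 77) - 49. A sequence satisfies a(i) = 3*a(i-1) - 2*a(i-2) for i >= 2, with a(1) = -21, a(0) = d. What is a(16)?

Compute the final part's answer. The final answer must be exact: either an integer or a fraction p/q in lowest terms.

-3145653

Part 1: cross terms: (-14*11 - 7*-15)=-49, (7*24 - 35*11)=-217, (35*37 - -2*24)=1343, (-2*27 - -23*37)=797, (-23*28 - -34*27)=274, (-34*-15 - -14*28)=902; twice the area = |3050| = 3050; area = 1525; boundary points = 1 + 1 + 1 + 1 + 1 + 1 = 6; strictly interior points = area - boundary/2 + 1 = 1523; answer 1523
Part 2: B1 = 1523; w = -25; 9*(-25)^4 + 8*(-25)^3 - 4*(-25)^2 + 2*(-25)^1 + 1 = (3515625) + (-125000) + (-2500) + (-50) + (1) = 3388076; answer 3388076
Part 3: B2 = 3388076; d = 27; a(2) = 3*(-21) - 2*(27) = -117; iterating: a(2)=-117, a(3)=-309, a(4)=-693, a(5)=-1461, a(6)=-2997, a(7)=-6069, a(8)=-12213, a(9)=-24501, a(10)=-49077, a(11)=-98229, a(12)=-196533, a(13)=-393141, a(14)=-786357, a(15)=-1572789, a(16)=-3145653; answer -3145653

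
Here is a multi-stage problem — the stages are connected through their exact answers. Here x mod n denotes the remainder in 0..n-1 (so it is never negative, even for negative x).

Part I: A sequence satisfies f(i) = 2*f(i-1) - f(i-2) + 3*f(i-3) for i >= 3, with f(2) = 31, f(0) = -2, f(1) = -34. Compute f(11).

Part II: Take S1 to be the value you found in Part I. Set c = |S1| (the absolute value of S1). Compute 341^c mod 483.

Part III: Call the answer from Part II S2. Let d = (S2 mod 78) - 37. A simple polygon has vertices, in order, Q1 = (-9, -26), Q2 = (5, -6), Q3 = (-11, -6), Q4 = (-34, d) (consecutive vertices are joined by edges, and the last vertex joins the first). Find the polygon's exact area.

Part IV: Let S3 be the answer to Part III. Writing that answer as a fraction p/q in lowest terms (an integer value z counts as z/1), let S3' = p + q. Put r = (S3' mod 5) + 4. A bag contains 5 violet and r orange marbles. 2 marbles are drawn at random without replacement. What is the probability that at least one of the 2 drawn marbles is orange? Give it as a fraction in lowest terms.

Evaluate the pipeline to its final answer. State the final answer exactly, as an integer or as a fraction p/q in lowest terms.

9/11

Part I: f(3) = 2*(31) - 1*(-34) + 3*(-2) = 90; iterating: f(3)=90, f(4)=47, f(5)=97, f(6)=417, f(7)=878, f(8)=1630, f(9)=3633, f(10)=8270, f(11)=17797; answer 17797
Part II: S1 = 17797; c = 17797; squarings mod 483: 341^1=341, 341^2=361, 341^4=394, 341^8=193, 341^16=58, 341^32=466, 341^64=289, 341^128=445, 341^256=478, 341^512=25, 341^1024=142, 341^2048=361, 341^4096=394, 341^8192=193, 341^16384=58; 341^17797 = 341^1 * 341^4 * 341^128 * 341^256 * 341^1024 * 341^16384 = 362 (mod 483); answer 362
Part III: S2 = 362; d = 13; cross terms: (-9*-6 - 5*-26)=184, (5*-6 - -11*-6)=-96, (-11*13 - -34*-6)=-347, (-34*-26 - -9*13)=1001; twice the area = |742| = 742; area = 371; answer 371
Part IV: S3 = 371; threaded value p + q = 372; r = 6; total draws C(11,2) = 55; complement C(5,2) = 10; favorable 55 - 10 = 45; P = 9/11; answer 9/11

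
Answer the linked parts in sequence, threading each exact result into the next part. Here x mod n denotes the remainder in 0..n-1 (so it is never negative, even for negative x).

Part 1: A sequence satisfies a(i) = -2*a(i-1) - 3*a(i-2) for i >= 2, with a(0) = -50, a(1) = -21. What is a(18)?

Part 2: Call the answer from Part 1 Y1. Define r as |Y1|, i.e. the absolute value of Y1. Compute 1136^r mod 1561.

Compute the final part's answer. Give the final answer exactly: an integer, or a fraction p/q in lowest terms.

225

Part 1: a(2) = -2*(-21) - 3*(-50) = 192; iterating: a(2)=192, a(3)=-321, a(4)=66, a(5)=831, a(6)=-1860, a(7)=1227, a(8)=3126, a(9)=-9933, a(10)=10488, a(11)=8823, a(12)=-49110, a(13)=71751, a(14)=3828, a(15)=-222909, a(16)=434334, a(17)=-199941, a(18)=-903120; answer -903120
Part 2: Y1 = -903120; r = 903120; squarings mod 1561: 1136^1=1136, 1136^2=1110, 1136^4=471, 1136^8=179, 1136^16=821, 1136^32=1250, 1136^64=1500, 1136^128=599, 1136^256=1332, 1136^512=928, 1136^1024=1073, 1136^2048=872, 1136^4096=177, 1136^8192=109, 1136^16384=954, 1136^32768=53, 1136^65536=1248, 1136^131072=1187, 1136^262144=947, 1136^524288=795; 1136^903120 = 1136^16 * 1136^64 * 1136^128 * 1136^256 * 1136^512 * 1136^1024 * 1136^16384 * 1136^32768 * 1136^65536 * 1136^262144 * 1136^524288 = 225 (mod 1561); answer 225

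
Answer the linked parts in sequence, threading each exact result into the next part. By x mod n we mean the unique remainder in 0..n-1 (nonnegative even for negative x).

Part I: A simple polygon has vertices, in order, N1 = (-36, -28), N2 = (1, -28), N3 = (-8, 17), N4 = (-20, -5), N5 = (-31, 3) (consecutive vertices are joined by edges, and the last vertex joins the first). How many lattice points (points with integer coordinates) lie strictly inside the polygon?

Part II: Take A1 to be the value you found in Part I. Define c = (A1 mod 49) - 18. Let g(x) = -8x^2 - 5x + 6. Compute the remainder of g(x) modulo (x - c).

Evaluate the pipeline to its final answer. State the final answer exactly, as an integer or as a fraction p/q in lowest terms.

-1206

Part I: cross terms: (-36*-28 - 1*-28)=1036, (1*17 - -8*-28)=-207, (-8*-5 - -20*17)=380, (-20*3 - -31*-5)=-215, (-31*-28 - -36*3)=976; twice the area = |1970| = 1970; area = 985; boundary points = 37 + 9 + 2 + 1 + 1 = 50; strictly interior points = area - boundary/2 + 1 = 961; answer 961
Part II: A1 = 961; c = 12; remainder = value at the root: -8*(12)^2 - 5*(12)^1 + 6 = (-1152) + (-60) + (6) = -1206; answer -1206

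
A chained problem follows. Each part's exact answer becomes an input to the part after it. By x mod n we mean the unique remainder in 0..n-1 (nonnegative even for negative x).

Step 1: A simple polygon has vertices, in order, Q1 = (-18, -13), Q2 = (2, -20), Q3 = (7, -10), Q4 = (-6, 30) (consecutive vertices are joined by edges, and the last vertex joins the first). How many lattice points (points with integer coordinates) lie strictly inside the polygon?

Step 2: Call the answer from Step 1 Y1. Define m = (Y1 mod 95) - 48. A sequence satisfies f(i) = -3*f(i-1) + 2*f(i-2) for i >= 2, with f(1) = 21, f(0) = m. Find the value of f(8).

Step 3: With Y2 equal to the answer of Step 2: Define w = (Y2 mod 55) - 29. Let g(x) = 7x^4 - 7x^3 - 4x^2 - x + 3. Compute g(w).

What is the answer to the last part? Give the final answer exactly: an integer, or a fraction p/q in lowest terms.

Step 1: cross terms: (-18*-20 - 2*-13)=386, (2*-10 - 7*-20)=120, (7*30 - -6*-10)=150, (-6*-13 - -18*30)=618; twice the area = |1274| = 1274; area = 637; boundary points = 1 + 5 + 1 + 1 = 8; strictly interior points = area - boundary/2 + 1 = 634; answer 634
Step 2: Y1 = 634; m = 16; f(2) = -3*(21) + 2*(16) = -31; iterating: f(2)=-31, f(3)=135, f(4)=-467, f(5)=1671, f(6)=-5947, f(7)=21183, f(8)=-75443; answer -75443
Step 3: Y2 = -75443; w = -12; 7*(-12)^4 - 7*(-12)^3 - 4*(-12)^2 - 1*(-12)^1 + 3 = (145152) + (12096) + (-576) + (12) + (3) = 156687; answer 156687

156687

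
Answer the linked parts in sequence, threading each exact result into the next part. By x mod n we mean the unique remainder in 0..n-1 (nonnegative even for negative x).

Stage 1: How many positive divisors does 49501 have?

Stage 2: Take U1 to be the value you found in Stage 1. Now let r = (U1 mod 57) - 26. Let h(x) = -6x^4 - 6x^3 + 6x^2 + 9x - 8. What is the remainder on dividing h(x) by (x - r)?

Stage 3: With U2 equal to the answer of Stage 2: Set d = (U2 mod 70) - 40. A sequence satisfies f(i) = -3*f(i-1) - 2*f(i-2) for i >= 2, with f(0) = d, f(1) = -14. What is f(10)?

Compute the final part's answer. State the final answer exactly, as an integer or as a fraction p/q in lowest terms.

44982

Stage 1: 49501 = 59 * 839; number of divisors = (1+1) * (1+1) = 4; answer 4
Stage 2: U1 = 4; r = -22; remainder = value at the root: -6*(-22)^4 - 6*(-22)^3 + 6*(-22)^2 + 9*(-22)^1 - 8 = (-1405536) + (63888) + (2904) + (-198) + (-8) = -1338950; answer -1338950
Stage 3: U2 = -1338950; d = -30; f(2) = -3*(-14) - 2*(-30) = 102; iterating: f(2)=102, f(3)=-278, f(4)=630, f(5)=-1334, f(6)=2742, f(7)=-5558, f(8)=11190, f(9)=-22454, f(10)=44982; answer 44982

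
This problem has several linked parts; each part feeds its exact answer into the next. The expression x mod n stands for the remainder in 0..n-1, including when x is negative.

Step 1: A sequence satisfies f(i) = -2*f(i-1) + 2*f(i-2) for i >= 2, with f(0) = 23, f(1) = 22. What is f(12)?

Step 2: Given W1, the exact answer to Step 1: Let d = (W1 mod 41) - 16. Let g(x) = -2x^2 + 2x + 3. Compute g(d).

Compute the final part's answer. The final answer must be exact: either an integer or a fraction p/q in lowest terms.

Step 1: f(2) = -2*(22) + 2*(23) = 2; iterating: f(2)=2, f(3)=40, f(4)=-76, f(5)=232, f(6)=-616, f(7)=1696, f(8)=-4624, f(9)=12640, f(10)=-34528, f(11)=94336, f(12)=-257728; answer -257728
Step 2: W1 = -257728; d = 23; -2*(23)^2 + 2*(23)^1 + 3 = (-1058) + (46) + (3) = -1009; answer -1009

-1009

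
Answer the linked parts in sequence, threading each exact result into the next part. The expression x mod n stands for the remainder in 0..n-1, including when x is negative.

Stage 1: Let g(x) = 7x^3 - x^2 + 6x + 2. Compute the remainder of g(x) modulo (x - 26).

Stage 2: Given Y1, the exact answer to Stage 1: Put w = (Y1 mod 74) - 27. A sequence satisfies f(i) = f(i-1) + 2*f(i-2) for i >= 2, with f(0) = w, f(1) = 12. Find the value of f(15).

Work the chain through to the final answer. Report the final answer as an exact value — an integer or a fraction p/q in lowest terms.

Stage 1: remainder = value at the root: 7*(26)^3 - 1*(26)^2 + 6*(26)^1 + 2 = (123032) + (-676) + (156) + (2) = 122514; answer 122514
Stage 2: Y1 = 122514; w = 17; f(2) = 1*(12) + 2*(17) = 46; iterating: f(2)=46, f(3)=70, f(4)=162, f(5)=302, f(6)=626, f(7)=1230, f(8)=2482, f(9)=4942, f(10)=9906, f(11)=19790, f(12)=39602, f(13)=79182, f(14)=158386, f(15)=316750; answer 316750

316750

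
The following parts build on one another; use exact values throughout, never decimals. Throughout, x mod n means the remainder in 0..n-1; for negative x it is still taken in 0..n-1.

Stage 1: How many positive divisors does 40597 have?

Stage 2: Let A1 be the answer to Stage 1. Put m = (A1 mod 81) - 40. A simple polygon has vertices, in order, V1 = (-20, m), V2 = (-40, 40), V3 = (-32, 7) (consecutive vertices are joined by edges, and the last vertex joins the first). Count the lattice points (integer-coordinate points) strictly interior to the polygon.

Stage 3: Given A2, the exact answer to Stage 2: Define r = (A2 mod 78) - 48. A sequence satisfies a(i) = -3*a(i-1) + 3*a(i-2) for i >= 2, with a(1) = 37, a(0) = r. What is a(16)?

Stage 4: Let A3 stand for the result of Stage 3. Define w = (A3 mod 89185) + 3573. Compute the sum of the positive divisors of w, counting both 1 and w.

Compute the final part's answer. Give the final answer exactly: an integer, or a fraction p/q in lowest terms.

Stage 1: 40597 is prime, so its only divisors are 1 and 40597; count = 2; answer 2
Stage 2: A1 = 2; m = -38; cross terms: (-20*40 - -40*-38)=-2320, (-40*7 - -32*40)=1000, (-32*-38 - -20*7)=1356; twice the area = |36| = 36; area = 18; boundary points = 2 + 1 + 3 = 6; strictly interior points = area - boundary/2 + 1 = 16; answer 16
Stage 3: A2 = 16; r = -32; a(2) = -3*(37) + 3*(-32) = -207; iterating: a(2)=-207, a(3)=732, a(4)=-2817, a(5)=10647, a(6)=-40392, a(7)=153117, a(8)=-580527, a(9)=2200932, a(10)=-8344377, a(11)=31635927, a(12)=-119940912, a(13)=454730517, a(14)=-1724014287, a(15)=6536234412, a(16)=-24780746097; answer -24780746097
Stage 4: A3 = -24780746097; w = 23206; 23206 = 2 * 41 * 283; sigma = (1 + 2) * (1 + 41) * (1 + 283) = 3 * 42 * 284 = 35784; answer 35784

35784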